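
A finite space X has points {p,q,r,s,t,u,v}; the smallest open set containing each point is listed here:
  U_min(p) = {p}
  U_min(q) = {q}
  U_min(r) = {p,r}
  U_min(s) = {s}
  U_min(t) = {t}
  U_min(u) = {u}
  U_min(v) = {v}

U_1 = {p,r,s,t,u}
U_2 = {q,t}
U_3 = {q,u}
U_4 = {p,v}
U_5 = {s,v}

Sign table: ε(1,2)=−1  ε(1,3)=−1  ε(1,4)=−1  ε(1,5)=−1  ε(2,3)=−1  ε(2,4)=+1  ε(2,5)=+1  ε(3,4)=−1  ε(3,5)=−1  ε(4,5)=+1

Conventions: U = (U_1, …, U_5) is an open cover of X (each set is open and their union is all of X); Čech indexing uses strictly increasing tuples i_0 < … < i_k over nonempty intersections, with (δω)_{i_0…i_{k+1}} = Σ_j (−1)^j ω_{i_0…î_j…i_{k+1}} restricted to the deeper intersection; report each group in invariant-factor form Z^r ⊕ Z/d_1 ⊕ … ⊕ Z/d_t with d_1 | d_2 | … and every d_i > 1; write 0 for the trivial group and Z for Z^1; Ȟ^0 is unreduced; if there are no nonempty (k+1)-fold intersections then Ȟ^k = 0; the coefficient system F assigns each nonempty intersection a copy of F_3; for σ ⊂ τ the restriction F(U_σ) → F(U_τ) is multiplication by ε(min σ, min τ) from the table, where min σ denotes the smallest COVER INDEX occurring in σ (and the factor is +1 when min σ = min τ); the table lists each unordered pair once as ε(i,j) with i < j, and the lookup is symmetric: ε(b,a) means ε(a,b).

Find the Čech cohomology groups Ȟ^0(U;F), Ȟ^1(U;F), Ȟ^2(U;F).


Ȟ^0 ≅ 0, Ȟ^1 ≅ Z/3, Ȟ^2 ≅ 0

nerve simplices:
  U12={t} U13={u} U14={p} U15={s} U23={q} U45={v}
C dims 5,6; δ0: rk_F3 5
degree 0: 5−5−0 = 0 → Ȟ^0 ≅ 0
degree 1: 6−0−5 = 1 → Ȟ^1 ≅ Z/3
degree 2: 0−0−0 = 0 → Ȟ^2 ≅ 0


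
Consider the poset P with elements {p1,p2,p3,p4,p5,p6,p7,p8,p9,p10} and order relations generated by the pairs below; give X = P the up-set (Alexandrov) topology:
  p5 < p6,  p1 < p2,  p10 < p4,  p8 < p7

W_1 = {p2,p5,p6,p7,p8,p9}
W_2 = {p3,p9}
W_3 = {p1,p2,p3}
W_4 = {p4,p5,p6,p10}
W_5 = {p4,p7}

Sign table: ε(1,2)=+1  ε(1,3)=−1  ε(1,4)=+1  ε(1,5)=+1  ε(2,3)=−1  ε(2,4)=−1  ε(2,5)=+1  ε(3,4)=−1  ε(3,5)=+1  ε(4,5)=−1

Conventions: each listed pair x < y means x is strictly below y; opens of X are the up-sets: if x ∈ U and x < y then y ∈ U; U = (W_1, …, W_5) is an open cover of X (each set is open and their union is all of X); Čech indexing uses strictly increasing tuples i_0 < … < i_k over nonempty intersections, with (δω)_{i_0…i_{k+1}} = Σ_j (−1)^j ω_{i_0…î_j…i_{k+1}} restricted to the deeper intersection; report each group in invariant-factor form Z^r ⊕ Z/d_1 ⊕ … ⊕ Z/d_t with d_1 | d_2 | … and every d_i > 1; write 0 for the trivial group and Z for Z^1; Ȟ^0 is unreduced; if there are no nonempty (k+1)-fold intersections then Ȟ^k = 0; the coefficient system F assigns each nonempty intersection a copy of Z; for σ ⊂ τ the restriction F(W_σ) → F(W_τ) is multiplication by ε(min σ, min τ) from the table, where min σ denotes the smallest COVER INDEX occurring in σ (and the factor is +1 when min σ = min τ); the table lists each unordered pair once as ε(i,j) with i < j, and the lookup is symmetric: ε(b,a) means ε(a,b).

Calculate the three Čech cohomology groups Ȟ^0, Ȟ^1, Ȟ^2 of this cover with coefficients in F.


Ȟ^0 ≅ 0; Ȟ^1 ≅ Z ⊕ Z/2; Ȟ^2 ≅ 0

nonempty intersections:
  W12={p9} W13={p2} W14={p5,p6} W15={p7} W23={p3} W45={p4}
C dims 5,6; δ0: rk 5, SNF 1^4·2
Ȟ^0: (5−5)−0=0 ⇒ 0
Ȟ^1: (6−0)−5=1 plus torsion [2] ⇒ Z ⊕ Z/2
Ȟ^2: (0−0)−0=0 ⇒ 0


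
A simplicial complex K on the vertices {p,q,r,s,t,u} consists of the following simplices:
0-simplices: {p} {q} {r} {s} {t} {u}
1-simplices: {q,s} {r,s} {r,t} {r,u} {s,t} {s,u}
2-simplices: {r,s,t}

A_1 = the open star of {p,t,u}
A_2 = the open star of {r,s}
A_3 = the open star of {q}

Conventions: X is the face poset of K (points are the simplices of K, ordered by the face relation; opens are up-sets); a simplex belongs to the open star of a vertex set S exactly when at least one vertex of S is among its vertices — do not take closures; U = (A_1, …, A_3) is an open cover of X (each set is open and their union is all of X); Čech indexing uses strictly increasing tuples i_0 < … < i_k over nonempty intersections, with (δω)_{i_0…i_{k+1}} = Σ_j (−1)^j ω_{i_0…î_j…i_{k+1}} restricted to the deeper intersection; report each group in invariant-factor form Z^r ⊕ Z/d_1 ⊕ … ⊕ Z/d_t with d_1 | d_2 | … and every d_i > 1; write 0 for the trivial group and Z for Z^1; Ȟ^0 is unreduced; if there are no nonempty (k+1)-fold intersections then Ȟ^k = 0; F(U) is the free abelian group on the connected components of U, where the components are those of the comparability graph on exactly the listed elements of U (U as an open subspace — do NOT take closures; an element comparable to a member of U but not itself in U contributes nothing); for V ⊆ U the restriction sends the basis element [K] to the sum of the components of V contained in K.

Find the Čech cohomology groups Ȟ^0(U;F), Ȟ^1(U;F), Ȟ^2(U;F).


Ȟ^0 = Z^2, Ȟ^1 = Z and Ȟ^2 = 0

nonempty overlaps:
  A1={{p},{t},{u},{r,t},{r,u},{s,t},{s,u},{r,s,t}} A2={{r},{s},{q,s},{r,s},{r,t},{r,u},{s,t},{s,u},{r,s,t}} A3={{q},{q,s}}
  A12={{r,t},{r,u},{s,t},{s,u},{r,s,t}} A23={{q,s}}
components per intersection:
  A1: {{p}} {{t},{r,t},{s,t},{r,s,t}} {{u},{r,u},{s,u}}
  A2: {{r},{s},{q,s},{r,s},{r,t},{r,u},{s,t},{s,u},{r,s,t}}
  A3: {{q},{q,s}}
  A12: {{r,t},{s,t},{r,s,t}} {{r,u}} {{s,u}}
  A23: {{q,s}}
C dims 5,4; δ0: rk 3, SNF 1^3
degree 0: 5−3−0 = 2 → Ȟ^0 ≅ Z^2
degree 1: 4−0−3 = 1 → Ȟ^1 ≅ Z
degree 2: 0−0−0 = 0 → Ȟ^2 ≅ 0


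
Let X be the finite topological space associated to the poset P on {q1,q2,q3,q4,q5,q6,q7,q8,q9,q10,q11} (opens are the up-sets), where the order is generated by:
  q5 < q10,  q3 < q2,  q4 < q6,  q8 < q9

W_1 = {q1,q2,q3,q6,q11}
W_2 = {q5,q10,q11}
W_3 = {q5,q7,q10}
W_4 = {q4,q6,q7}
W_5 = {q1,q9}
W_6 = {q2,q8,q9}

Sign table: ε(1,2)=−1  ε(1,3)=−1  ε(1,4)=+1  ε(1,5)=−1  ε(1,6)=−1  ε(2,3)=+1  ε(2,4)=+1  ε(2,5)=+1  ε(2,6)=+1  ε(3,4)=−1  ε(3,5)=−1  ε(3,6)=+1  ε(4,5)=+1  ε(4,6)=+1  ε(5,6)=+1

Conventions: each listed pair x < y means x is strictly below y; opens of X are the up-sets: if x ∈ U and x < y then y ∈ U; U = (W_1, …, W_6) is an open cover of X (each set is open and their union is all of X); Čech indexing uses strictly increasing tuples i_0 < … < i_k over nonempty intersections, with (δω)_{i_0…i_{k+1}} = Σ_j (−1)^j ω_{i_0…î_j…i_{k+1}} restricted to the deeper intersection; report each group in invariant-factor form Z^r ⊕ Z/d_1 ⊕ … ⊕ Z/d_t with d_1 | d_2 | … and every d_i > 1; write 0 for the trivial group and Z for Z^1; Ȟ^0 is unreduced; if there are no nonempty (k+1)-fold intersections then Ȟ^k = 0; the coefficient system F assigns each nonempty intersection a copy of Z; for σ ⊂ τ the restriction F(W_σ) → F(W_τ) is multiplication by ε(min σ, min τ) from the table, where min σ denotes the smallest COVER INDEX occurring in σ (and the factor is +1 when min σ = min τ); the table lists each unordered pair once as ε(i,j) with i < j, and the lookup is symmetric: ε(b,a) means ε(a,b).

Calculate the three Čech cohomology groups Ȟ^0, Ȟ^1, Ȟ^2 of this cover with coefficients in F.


nerve simplices:
  W12={q11} W14={q6} W15={q1} W16={q2} W23={q5,q10} W34={q7} W56={q9}
C dims 6,7; δ0: rk 5, SNF 1^5
degree 0: 6−5−0 = 1 → Ȟ^0 ≅ Z
degree 1: 7−0−5 = 2 → Ȟ^1 ≅ Z^2
degree 2: 0−0−0 = 0 → Ȟ^2 ≅ 0

Ȟ^0 ≅ Z, Ȟ^1 ≅ Z^2 and Ȟ^2 ≅ 0


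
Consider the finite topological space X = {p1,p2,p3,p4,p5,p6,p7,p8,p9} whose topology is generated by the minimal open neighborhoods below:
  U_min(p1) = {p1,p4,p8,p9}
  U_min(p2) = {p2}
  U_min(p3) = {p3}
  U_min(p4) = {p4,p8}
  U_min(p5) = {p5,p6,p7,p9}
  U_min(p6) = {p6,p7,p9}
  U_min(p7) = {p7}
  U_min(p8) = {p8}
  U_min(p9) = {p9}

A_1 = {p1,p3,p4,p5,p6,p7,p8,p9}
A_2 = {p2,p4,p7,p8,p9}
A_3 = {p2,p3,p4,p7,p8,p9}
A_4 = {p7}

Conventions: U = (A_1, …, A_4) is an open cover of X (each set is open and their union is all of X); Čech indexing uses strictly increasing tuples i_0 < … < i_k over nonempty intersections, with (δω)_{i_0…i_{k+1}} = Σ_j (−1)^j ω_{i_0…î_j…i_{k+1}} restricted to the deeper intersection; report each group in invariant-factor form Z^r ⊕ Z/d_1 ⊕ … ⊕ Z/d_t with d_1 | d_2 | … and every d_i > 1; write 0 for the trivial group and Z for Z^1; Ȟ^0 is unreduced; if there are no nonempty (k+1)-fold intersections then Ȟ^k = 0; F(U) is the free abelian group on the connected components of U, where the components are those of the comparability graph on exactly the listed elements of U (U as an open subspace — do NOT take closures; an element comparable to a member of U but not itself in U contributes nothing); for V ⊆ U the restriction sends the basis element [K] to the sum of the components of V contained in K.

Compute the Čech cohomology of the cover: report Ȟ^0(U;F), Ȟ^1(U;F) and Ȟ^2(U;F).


Ȟ^0 = Z^3,  Ȟ^1 = 0,  Ȟ^2 = 0

nonempty overlaps:
  A12={p4,p7,p8,p9} A13={p3,p4,p7,p8,p9} A14={p7} A23={p2,p4,p7,p8,p9} A24={p7} A34={p7}
  A123={p4,p7,p8,p9} A124={p7} A134={p7} A234={p7}
  A1234={p7}
components per intersection:
  A1: {p1,p4,p5,p6,p7,p8,p9} {p3}
  A2: {p2} {p4,p8} {p7} {p9}
  A3: {p2} {p3} {p4,p8} {p7} {p9}
  A4: {p7}
  A12: {p4,p8} {p7} {p9}
  A13: {p3} {p4,p8} {p7} {p9}
  A14: {p7}
  A23: {p2} {p4,p8} {p7} {p9}
  A24: {p7}
  A34: {p7}
  A123: {p4,p8} {p7} {p9}
  A124: {p7}
  A134: {p7}
  A234: {p7}
  A1234: {p7}
C dims 12,14,6,1; δ0: rk 9, SNF 1^9; δ1: rk 5, SNF 1^5; δ2: rk 1, SNF 1^1
degree 0: 12−9−0 = 3 → Ȟ^0 ≅ Z^3
degree 1: 14−5−9 = 0 → Ȟ^1 ≅ 0
degree 2: 6−1−5 = 0 → Ȟ^2 ≅ 0


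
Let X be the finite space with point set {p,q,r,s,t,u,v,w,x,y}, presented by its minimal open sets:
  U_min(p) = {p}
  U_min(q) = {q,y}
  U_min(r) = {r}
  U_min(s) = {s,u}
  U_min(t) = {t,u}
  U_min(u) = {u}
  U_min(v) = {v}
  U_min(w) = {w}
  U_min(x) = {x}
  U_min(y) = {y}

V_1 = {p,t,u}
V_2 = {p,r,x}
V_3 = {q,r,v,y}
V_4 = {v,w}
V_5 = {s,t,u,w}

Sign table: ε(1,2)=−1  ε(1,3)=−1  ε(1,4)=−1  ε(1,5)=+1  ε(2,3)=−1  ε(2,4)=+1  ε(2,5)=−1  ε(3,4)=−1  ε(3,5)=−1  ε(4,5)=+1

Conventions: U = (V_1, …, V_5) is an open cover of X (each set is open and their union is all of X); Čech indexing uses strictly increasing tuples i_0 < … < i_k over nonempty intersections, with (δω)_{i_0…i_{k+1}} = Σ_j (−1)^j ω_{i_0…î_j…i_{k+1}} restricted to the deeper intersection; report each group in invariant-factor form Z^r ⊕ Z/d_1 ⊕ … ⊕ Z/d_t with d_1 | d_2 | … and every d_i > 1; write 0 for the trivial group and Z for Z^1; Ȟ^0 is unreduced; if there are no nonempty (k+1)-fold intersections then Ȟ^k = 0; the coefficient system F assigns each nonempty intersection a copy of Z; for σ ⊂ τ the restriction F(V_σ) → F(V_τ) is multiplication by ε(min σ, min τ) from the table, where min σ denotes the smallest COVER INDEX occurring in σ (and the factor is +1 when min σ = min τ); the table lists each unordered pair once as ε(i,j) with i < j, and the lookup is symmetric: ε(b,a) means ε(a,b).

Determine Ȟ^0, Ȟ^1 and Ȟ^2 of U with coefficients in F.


Ȟ^0(U;F) ≅ 0; Ȟ^1(U;F) ≅ Z/2; Ȟ^2(U;F) ≅ 0

nonempty intersections:
  V12={p} V15={t,u} V23={r} V34={v} V45={w}
C dims 5,5; δ0: rk 5, SNF 1^4·2
Ȟ^0: (5−5)−0=0 ⇒ 0
Ȟ^1: (5−0)−5=0 plus torsion [2] ⇒ Z/2
Ȟ^2: (0−0)−0=0 ⇒ 0


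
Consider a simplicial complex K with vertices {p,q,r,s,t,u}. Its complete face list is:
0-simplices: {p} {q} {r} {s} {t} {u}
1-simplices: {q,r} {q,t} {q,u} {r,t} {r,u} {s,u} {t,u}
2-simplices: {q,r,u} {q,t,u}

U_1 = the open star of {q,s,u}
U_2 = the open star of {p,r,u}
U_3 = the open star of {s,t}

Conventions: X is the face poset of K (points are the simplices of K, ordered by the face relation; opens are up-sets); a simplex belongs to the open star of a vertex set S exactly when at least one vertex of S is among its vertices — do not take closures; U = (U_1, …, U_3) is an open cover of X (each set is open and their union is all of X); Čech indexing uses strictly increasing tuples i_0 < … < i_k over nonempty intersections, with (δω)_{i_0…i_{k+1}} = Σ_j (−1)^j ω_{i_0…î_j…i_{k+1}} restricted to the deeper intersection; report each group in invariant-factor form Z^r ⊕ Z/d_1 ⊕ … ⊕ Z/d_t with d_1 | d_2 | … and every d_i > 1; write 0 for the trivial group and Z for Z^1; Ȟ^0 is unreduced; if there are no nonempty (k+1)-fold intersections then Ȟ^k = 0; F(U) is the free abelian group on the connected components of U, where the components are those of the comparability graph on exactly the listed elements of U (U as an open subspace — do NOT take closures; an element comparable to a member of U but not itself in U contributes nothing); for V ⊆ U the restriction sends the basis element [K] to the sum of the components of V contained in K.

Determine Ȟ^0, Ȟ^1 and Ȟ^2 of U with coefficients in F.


Ȟ^0 = Z^2, Ȟ^1 = Z, Ȟ^2 = 0

nerve of the cover:
  U1={{q},{s},{u},{q,r},{q,t},{q,u},{r,u},{s,u},{t,u},{q,r,u},{q,t,u}} U2={{p},{r},{u},{q,r},{q,u},{r,t},{r,u},{s,u},{t,u},{q,r,u},{q,t,u}} U3={{s},{t},{q,t},{r,t},{s,u},{t,u},{q,t,u}}
  U12={{u},{q,r},{q,u},{r,u},{s,u},{t,u},{q,r,u},{q,t,u}} U13={{s},{q,t},{s,u},{t,u},{q,t,u}} U23={{r,t},{s,u},{t,u},{q,t,u}}
  U123={{s,u},{t,u},{q,t,u}}
components per intersection:
  U1: {{q},{s},{u},{q,r},{q,t},{q,u},{r,u},{s,u},{t,u},{q,r,u},{q,t,u}}
  U2: {{p}} {{r},{u},{q,r},{q,u},{r,t},{r,u},{s,u},{t,u},{q,r,u},{q,t,u}}
  U3: {{s},{s,u}} {{t},{q,t},{r,t},{t,u},{q,t,u}}
  U12: {{u},{q,r},{q,u},{r,u},{s,u},{t,u},{q,r,u},{q,t,u}}
  U13: {{s},{s,u}} {{q,t},{t,u},{q,t,u}}
  U23: {{r,t}} {{s,u}} {{t,u},{q,t,u}}
  U123: {{s,u}} {{t,u},{q,t,u}}
C dims 5,6,2; δ0: rk 3, SNF 1^3; δ1: rk 2, SNF 1^2
Ȟ^0 = (5 − 3) − 0 = 2, so Ȟ^0 ≅ Z^2
Ȟ^1 = (6 − 2) − 3 = 1, so Ȟ^1 ≅ Z
Ȟ^2 = (2 − 0) − 2 = 0, so Ȟ^2 ≅ 0


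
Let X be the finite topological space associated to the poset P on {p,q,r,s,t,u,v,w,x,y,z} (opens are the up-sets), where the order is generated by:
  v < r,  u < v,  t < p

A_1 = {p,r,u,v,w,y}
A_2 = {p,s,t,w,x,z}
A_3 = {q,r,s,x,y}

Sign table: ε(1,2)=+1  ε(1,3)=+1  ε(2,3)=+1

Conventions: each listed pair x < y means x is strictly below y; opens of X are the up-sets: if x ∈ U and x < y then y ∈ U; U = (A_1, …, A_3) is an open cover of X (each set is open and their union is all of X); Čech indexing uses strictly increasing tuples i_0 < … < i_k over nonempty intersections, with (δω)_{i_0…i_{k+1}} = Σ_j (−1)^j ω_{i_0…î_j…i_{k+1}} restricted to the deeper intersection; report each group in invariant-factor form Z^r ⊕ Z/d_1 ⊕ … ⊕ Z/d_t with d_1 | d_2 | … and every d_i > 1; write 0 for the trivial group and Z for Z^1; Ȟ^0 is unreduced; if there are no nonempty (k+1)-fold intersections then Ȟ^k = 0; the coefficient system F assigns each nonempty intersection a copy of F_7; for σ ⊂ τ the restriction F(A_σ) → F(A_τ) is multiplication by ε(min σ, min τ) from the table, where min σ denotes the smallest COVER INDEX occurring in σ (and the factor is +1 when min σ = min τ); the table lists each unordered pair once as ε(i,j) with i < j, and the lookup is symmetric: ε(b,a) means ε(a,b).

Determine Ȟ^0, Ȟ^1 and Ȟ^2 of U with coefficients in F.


Ȟ^0(U;F) ≅ Z/7; Ȟ^1(U;F) ≅ Z/7; Ȟ^2(U;F) ≅ 0

cover nerve:
  A12={p,w} A13={r,y} A23={s,x}
C dims 3,3; δ0: rk_F7 2
Ȟ^0: (3−2)−0=1 ⇒ Z/7
Ȟ^1: (3−0)−2=1 ⇒ Z/7
Ȟ^2: (0−0)−0=0 ⇒ 0


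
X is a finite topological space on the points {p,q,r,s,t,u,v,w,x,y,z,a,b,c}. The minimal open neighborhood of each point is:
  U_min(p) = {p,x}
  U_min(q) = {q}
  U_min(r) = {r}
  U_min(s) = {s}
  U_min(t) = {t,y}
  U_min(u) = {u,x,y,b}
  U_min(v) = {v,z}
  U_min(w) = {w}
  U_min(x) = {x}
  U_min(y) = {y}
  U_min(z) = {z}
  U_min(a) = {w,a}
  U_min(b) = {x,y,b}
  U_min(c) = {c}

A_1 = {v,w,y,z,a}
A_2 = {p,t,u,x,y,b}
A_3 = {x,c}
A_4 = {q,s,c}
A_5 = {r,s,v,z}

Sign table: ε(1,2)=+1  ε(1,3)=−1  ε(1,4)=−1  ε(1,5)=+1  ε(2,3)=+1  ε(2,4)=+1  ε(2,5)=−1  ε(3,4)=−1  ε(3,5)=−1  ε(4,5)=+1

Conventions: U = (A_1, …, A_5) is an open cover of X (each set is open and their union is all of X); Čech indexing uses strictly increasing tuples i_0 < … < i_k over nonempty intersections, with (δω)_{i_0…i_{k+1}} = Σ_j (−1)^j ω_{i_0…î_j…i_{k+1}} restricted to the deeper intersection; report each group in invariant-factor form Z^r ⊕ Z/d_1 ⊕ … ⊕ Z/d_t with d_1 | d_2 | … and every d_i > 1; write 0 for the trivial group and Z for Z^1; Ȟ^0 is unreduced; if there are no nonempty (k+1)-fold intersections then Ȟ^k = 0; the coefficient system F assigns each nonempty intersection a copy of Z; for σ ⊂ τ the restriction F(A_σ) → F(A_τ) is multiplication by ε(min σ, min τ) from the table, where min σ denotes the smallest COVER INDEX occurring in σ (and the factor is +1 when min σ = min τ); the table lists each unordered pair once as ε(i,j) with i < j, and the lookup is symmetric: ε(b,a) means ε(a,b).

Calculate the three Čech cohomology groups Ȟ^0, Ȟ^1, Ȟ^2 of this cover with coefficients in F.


cover nerve:
  A12={y} A15={v,z} A23={x} A34={c} A45={s}
C dims 5,5; δ0: rk 5, SNF 1^4·2
Ȟ^0: (5−5)−0=0 ⇒ 0
Ȟ^1: (5−0)−5=0 plus torsion [2] ⇒ Z/2
Ȟ^2: (0−0)−0=0 ⇒ 0

Ȟ^0 ≅ 0,  Ȟ^1 ≅ Z/2,  Ȟ^2 ≅ 0


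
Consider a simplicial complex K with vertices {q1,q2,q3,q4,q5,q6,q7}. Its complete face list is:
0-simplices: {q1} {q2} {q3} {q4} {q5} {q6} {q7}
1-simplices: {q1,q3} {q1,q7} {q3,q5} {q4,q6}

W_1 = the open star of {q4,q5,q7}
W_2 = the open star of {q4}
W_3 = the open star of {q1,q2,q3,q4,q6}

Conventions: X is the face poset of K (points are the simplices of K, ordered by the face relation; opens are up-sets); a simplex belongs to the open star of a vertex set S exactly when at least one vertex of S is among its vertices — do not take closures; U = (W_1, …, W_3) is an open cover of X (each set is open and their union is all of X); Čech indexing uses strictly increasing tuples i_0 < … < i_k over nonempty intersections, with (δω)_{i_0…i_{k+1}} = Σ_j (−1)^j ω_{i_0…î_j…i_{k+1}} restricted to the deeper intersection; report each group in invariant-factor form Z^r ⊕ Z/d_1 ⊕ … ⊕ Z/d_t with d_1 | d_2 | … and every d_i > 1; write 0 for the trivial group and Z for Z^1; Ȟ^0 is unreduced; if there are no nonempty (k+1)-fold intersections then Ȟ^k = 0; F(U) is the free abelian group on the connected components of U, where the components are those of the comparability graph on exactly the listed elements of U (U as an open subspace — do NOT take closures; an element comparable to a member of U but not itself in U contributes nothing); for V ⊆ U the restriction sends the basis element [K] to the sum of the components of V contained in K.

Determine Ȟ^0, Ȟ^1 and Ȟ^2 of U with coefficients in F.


Ȟ^0(U;F) ≅ Z^3; Ȟ^1(U;F) ≅ 0; Ȟ^2(U;F) ≅ 0

intersection data:
  W1={{q4},{q5},{q7},{q1,q7},{q3,q5},{q4,q6}} W2={{q4},{q4,q6}} W3={{q1},{q2},{q3},{q4},{q6},{q1,q3},{q1,q7},{q3,q5},{q4,q6}}
  W12={{q4},{q4,q6}} W13={{q4},{q1,q7},{q3,q5},{q4,q6}} W23={{q4},{q4,q6}}
  W123={{q4},{q4,q6}}
components per intersection:
  W1: {{q4},{q4,q6}} {{q5},{q3,q5}} {{q7},{q1,q7}}
  W2: {{q4},{q4,q6}}
  W3: {{q1},{q3},{q1,q3},{q1,q7},{q3,q5}} {{q2}} {{q4},{q6},{q4,q6}}
  W12: {{q4},{q4,q6}}
  W13: {{q4},{q4,q6}} {{q1,q7}} {{q3,q5}}
  W23: {{q4},{q4,q6}}
  W123: {{q4},{q4,q6}}
C dims 7,5,1; δ0: rk 4, SNF 1^4; δ1: rk 1, SNF 1^1
Ȟ^0 = (7 − 4) − 0 = 3, so Ȟ^0 ≅ Z^3
Ȟ^1 = (5 − 1) − 4 = 0, so Ȟ^1 ≅ 0
Ȟ^2 = (1 − 0) − 1 = 0, so Ȟ^2 ≅ 0


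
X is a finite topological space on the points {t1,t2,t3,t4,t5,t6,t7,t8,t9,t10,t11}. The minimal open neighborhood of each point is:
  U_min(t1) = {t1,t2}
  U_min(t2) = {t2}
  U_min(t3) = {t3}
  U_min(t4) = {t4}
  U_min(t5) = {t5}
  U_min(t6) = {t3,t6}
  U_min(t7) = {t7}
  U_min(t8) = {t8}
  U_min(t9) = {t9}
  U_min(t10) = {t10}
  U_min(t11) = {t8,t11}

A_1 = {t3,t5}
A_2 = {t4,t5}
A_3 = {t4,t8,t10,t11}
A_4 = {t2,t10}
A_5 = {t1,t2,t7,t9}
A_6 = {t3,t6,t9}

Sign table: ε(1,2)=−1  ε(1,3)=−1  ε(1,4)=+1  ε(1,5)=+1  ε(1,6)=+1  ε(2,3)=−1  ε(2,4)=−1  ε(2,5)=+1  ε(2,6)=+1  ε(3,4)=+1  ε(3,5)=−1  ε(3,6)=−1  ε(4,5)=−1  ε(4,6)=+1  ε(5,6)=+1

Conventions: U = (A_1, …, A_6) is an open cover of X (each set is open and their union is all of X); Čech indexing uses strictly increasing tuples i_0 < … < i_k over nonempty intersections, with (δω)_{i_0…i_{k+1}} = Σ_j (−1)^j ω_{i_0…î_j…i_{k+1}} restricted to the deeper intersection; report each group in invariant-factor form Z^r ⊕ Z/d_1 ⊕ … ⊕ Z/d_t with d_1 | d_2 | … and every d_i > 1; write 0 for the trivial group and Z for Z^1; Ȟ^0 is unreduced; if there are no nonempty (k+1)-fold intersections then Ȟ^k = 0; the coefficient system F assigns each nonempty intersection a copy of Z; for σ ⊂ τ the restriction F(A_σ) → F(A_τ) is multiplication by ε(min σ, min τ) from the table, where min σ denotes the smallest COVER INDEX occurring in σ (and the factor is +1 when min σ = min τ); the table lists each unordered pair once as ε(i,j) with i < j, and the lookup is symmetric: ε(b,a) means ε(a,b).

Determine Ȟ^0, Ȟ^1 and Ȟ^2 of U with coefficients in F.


Ȟ^0 = 0,  Ȟ^1 = Z/2,  Ȟ^2 = 0

nonempty overlaps:
  A12={t5} A16={t3} A23={t4} A34={t10} A45={t2} A56={t9}
C dims 6,6; δ0: rk 6, SNF 1^5·2
degree 0: 6−6−0 = 0 → Ȟ^0 ≅ 0
degree 1: 6−0−6 = 0 plus torsion [2] → Ȟ^1 ≅ Z/2
degree 2: 0−0−0 = 0 → Ȟ^2 ≅ 0


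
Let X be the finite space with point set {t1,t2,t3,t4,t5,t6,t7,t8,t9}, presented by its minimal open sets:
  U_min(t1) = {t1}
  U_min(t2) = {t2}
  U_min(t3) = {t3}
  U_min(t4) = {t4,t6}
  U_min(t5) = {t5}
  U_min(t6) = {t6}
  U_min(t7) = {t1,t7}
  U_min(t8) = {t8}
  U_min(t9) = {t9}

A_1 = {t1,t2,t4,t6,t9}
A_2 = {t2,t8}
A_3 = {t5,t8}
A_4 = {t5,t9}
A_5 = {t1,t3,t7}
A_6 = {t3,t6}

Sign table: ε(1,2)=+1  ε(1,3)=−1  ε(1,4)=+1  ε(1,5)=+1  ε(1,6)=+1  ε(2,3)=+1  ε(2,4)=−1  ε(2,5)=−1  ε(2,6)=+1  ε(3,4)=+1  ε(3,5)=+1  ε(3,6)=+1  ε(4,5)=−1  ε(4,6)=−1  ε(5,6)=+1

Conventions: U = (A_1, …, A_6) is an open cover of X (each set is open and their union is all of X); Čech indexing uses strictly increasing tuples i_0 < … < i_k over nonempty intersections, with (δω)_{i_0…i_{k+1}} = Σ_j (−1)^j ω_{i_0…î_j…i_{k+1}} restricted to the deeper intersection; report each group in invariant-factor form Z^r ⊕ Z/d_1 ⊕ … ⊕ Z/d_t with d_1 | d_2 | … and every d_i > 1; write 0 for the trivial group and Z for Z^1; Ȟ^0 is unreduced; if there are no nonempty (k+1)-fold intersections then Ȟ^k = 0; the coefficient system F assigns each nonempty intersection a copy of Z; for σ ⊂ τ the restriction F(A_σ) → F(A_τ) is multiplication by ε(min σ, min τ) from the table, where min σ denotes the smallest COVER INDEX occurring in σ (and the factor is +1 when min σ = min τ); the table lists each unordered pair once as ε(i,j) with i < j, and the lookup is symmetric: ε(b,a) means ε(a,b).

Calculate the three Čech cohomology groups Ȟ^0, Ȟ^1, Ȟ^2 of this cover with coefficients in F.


nerve simplices:
  A12={t2} A14={t9} A15={t1} A16={t6} A23={t8} A34={t5} A56={t3}
C dims 6,7; δ0: rk 5, SNF 1^5
degree 0: 6−5−0 = 1 → Ȟ^0 ≅ Z
degree 1: 7−0−5 = 2 → Ȟ^1 ≅ Z^2
degree 2: 0−0−0 = 0 → Ȟ^2 ≅ 0

Ȟ^0 ≅ Z, Ȟ^1 ≅ Z^2, Ȟ^2 ≅ 0


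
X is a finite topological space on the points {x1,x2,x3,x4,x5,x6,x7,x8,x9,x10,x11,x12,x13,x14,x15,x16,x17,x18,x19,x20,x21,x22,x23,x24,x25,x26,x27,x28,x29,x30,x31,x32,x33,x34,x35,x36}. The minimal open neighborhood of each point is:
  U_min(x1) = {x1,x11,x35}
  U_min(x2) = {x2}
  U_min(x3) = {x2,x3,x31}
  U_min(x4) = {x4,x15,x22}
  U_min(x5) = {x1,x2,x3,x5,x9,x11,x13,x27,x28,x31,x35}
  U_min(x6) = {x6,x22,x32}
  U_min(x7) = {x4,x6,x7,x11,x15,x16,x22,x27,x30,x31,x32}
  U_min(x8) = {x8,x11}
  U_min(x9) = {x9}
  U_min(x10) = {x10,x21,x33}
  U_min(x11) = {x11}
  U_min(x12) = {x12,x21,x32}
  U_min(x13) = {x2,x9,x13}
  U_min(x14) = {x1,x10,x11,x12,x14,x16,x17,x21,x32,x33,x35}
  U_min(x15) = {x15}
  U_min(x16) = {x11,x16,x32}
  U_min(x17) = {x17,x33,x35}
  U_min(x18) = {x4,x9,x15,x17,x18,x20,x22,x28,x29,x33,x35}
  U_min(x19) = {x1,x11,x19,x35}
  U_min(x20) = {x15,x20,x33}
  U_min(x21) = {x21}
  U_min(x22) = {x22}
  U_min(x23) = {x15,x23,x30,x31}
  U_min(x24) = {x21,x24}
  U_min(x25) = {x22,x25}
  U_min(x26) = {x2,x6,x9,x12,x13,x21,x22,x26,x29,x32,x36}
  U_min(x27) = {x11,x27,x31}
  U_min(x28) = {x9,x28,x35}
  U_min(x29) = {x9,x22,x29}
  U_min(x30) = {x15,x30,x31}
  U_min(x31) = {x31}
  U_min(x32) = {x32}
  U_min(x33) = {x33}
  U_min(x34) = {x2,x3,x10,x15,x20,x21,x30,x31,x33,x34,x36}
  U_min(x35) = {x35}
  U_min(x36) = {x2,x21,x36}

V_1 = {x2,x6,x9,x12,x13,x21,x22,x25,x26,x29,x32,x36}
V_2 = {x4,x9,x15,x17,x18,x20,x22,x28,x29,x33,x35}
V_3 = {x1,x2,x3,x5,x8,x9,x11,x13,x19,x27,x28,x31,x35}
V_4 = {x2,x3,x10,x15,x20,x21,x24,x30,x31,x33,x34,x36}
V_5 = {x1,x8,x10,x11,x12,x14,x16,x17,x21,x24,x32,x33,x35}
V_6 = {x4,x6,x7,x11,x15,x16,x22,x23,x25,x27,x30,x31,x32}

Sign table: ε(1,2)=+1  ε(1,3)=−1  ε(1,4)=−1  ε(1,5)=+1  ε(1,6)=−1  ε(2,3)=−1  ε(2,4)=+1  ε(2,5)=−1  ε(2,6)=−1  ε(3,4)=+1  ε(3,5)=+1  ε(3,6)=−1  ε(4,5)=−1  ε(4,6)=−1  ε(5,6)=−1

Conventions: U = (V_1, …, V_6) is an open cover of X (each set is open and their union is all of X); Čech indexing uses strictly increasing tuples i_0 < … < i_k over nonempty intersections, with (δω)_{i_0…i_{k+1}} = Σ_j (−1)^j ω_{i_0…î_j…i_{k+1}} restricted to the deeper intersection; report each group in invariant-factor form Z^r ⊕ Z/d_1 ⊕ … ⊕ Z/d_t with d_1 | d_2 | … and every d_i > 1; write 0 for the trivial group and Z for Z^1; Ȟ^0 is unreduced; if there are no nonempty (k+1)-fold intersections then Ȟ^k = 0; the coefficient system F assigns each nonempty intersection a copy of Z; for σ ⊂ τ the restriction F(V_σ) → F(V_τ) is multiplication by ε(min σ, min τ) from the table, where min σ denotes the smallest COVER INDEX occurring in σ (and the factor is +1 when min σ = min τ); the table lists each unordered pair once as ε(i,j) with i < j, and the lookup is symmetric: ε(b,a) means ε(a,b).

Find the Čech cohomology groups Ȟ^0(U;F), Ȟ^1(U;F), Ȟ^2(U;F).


cover nerve:
  V12={x9,x22,x29} V13={x2,x9,x13} V14={x2,x21,x36} V15={x12,x21,x32} V16={x6,x22,x25,x32} V23={x9,x28,x35} V24={x15,x20,x33} V25={x17,x33,x35} V26={x4,x15,x22} V34={x2,x3,x31} V35={x1,x8,x11,x35} V36={x11,x27,x31} V45={x10,x21,x24,x33} V46={x15,x30,x31} V56={x11,x16,x32}
  V123={x9} V126={x22} V134={x2} V145={x21} V156={x32} V235={x35} V245={x33} V246={x15} V346={x31} V356={x11}
C dims 6,15,10; δ0: rk 6, SNF 1^5·2; δ1: rk 9, SNF 1^9
Ȟ^0: (6−6)−0=0 ⇒ 0
Ȟ^1: (15−9)−6=0 plus torsion [2] ⇒ Z/2
Ȟ^2: (10−0)−9=1 ⇒ Z

Ȟ^0(U;F) ≅ 0,  Ȟ^1(U;F) ≅ Z/2,  Ȟ^2(U;F) ≅ Z


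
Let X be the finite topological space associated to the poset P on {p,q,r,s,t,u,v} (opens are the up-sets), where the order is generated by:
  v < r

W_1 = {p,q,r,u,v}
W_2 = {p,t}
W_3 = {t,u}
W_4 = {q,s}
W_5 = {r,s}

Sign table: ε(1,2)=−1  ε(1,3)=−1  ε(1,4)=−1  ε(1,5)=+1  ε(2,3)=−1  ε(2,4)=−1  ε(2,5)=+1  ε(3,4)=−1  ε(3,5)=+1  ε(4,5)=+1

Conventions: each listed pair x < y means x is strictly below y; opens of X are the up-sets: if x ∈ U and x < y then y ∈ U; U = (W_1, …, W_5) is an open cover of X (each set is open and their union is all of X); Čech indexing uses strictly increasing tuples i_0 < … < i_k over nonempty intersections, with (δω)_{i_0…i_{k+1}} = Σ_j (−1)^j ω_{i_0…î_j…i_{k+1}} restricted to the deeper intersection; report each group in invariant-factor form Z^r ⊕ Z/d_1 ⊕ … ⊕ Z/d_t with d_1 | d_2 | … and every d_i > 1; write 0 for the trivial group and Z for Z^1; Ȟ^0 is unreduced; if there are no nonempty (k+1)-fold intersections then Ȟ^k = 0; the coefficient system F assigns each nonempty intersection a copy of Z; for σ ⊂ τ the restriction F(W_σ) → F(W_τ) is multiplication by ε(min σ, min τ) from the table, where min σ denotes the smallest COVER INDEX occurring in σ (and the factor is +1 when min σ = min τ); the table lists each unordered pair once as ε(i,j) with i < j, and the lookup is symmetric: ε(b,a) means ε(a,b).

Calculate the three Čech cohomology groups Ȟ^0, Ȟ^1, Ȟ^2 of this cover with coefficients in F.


intersection data:
  W12={p} W13={u} W14={q} W15={r} W23={t} W45={s}
C dims 5,6; δ0: rk 5, SNF 1^4·2
Ȟ^0 = (5 − 5) − 0 = 0, so Ȟ^0 ≅ 0
Ȟ^1 = (6 − 0) − 5 = 1 plus torsion [2], so Ȟ^1 ≅ Z ⊕ Z/2
Ȟ^2 = (0 − 0) − 0 = 0, so Ȟ^2 ≅ 0

Ȟ^0(U;F) ≅ 0, Ȟ^1(U;F) ≅ Z ⊕ Z/2, Ȟ^2(U;F) ≅ 0


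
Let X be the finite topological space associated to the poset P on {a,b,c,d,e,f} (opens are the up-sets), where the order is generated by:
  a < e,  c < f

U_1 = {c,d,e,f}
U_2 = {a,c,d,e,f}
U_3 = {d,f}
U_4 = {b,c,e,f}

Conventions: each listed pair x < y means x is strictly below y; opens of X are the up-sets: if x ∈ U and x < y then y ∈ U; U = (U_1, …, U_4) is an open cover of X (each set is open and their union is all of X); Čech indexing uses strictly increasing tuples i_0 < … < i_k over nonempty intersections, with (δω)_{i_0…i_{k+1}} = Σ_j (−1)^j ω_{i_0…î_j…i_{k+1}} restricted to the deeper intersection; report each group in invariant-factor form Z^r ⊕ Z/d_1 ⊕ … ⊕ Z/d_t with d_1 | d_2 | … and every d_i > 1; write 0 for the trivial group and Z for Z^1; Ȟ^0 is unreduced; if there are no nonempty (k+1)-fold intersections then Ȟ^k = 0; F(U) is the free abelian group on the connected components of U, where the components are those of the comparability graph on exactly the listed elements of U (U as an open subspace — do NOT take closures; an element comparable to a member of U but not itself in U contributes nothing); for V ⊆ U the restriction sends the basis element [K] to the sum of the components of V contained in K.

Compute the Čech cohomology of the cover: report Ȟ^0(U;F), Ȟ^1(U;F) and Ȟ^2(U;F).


intersection data:
  U12={c,d,e,f} U13={d,f} U14={c,e,f} U23={d,f} U24={c,e,f} U34={f}
  U123={d,f} U124={c,e,f} U134={f} U234={f}
  U1234={f}
components per intersection:
  U1: {c,f} {d} {e}
  U2: {a,e} {c,f} {d}
  U3: {d} {f}
  U4: {b} {c,f} {e}
  U12: {c,f} {d} {e}
  U13: {d} {f}
  U14: {c,f} {e}
  U23: {d} {f}
  U24: {c,f} {e}
  U34: {f}
  U123: {d} {f}
  U124: {c,f} {e}
  U134: {f}
  U234: {f}
  U1234: {f}
C dims 11,12,6,1; δ0: rk 7, SNF 1^7; δ1: rk 5, SNF 1^5; δ2: rk 1, SNF 1^1
Ȟ^0 = (11 − 7) − 0 = 4, so Ȟ^0 ≅ Z^4
Ȟ^1 = (12 − 5) − 7 = 0, so Ȟ^1 ≅ 0
Ȟ^2 = (6 − 1) − 5 = 0, so Ȟ^2 ≅ 0

Ȟ^0(U;F) ≅ Z^4, Ȟ^1(U;F) ≅ 0, Ȟ^2(U;F) ≅ 0


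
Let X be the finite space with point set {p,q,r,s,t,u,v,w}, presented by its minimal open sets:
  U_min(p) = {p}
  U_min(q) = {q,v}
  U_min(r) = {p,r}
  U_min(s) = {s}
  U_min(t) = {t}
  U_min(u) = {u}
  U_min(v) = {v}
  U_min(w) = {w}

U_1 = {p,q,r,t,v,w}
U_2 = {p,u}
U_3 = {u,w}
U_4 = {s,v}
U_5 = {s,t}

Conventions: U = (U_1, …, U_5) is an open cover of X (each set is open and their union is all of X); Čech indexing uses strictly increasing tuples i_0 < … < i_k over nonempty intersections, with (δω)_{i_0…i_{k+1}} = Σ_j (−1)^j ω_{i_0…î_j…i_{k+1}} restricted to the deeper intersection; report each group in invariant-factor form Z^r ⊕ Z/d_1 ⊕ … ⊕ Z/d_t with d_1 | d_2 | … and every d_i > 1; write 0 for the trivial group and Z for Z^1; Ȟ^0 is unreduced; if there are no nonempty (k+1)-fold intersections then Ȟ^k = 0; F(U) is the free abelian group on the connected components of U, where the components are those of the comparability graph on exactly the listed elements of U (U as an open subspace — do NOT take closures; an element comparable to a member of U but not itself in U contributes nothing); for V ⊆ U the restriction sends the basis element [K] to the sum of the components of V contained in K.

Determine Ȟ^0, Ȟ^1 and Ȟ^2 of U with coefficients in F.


nonempty intersections:
  U12={p} U13={w} U14={v} U15={t} U23={u} U45={s}
components per intersection:
  U1: {p,r} {q,v} {t} {w}
  U2: {p} {u}
  U3: {u} {w}
  U4: {s} {v}
  U5: {s} {t}
  U12: {p}
  U13: {w}
  U14: {v}
  U15: {t}
  U23: {u}
  U45: {s}
C dims 12,6; δ0: rk 6, SNF 1^6
Ȟ^0: (12−6)−0=6 ⇒ Z^6
Ȟ^1: (6−0)−6=0 ⇒ 0
Ȟ^2: (0−0)−0=0 ⇒ 0

Ȟ^0 ≅ Z^6, Ȟ^1 ≅ 0, Ȟ^2 ≅ 0


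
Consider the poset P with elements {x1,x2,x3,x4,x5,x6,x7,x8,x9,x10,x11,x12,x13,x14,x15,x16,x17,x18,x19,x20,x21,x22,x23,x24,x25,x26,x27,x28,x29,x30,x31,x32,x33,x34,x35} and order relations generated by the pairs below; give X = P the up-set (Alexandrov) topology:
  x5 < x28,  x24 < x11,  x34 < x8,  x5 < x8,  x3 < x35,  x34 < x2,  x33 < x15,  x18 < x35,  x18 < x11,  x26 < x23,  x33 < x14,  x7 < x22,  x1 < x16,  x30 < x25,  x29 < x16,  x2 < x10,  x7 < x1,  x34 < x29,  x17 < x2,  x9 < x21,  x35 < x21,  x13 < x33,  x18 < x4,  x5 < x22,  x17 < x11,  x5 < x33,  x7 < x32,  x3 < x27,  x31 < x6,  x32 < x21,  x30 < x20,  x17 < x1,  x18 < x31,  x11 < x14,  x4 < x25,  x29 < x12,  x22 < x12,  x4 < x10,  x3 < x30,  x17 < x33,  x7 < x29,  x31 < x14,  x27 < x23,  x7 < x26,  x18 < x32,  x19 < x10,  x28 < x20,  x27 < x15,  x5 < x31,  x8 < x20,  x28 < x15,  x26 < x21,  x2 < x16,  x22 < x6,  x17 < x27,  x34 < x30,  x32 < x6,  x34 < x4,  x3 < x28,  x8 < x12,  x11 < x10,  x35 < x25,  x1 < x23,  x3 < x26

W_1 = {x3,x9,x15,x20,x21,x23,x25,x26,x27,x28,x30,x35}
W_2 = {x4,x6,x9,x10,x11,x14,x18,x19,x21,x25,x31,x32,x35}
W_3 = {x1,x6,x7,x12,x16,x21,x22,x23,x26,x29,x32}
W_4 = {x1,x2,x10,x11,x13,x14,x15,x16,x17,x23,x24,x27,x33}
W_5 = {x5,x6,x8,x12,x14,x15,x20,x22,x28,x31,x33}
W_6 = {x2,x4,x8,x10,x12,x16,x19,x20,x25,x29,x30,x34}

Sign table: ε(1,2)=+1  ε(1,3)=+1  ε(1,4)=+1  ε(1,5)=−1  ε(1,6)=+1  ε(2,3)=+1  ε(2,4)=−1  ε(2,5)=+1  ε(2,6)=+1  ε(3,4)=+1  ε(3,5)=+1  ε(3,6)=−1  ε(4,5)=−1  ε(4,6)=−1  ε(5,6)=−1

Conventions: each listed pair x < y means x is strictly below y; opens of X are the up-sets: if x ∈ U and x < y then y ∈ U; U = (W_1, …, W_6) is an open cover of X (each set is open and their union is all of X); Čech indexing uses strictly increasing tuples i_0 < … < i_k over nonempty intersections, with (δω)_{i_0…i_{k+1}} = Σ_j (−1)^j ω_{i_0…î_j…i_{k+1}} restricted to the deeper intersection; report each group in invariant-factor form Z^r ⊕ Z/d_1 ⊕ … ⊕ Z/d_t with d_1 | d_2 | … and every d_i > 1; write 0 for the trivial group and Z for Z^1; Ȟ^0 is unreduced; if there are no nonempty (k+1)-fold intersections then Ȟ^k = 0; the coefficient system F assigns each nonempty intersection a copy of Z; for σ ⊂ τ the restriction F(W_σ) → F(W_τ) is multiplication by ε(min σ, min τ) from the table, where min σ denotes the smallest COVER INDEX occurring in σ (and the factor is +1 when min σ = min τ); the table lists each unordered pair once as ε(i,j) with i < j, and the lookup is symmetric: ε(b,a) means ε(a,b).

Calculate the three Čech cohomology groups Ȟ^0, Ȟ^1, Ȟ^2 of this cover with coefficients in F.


nonempty intersections:
  W12={x9,x21,x25,x35} W13={x21,x23,x26} W14={x15,x23,x27} W15={x15,x20,x28} W16={x20,x25,x30} W23={x6,x21,x32} W24={x10,x11,x14} W25={x6,x14,x31} W26={x4,x10,x19,x25} W34={x1,x16,x23} W35={x6,x12,x22} W36={x12,x16,x29} W45={x14,x15,x33} W46={x2,x10,x16} W56={x8,x12,x20}
  W123={x21} W126={x25} W134={x23} W145={x15} W156={x20} W235={x6} W245={x14} W246={x10} W346={x16} W356={x12}
C dims 6,15,10; δ0: rk 6, SNF 1^5·2; δ1: rk 9, SNF 1^9
Ȟ^0: (6−6)−0=0 ⇒ 0
Ȟ^1: (15−9)−6=0 plus torsion [2] ⇒ Z/2
Ȟ^2: (10−0)−9=1 ⇒ Z

Ȟ^0 = 0; Ȟ^1 = Z/2; Ȟ^2 = Z


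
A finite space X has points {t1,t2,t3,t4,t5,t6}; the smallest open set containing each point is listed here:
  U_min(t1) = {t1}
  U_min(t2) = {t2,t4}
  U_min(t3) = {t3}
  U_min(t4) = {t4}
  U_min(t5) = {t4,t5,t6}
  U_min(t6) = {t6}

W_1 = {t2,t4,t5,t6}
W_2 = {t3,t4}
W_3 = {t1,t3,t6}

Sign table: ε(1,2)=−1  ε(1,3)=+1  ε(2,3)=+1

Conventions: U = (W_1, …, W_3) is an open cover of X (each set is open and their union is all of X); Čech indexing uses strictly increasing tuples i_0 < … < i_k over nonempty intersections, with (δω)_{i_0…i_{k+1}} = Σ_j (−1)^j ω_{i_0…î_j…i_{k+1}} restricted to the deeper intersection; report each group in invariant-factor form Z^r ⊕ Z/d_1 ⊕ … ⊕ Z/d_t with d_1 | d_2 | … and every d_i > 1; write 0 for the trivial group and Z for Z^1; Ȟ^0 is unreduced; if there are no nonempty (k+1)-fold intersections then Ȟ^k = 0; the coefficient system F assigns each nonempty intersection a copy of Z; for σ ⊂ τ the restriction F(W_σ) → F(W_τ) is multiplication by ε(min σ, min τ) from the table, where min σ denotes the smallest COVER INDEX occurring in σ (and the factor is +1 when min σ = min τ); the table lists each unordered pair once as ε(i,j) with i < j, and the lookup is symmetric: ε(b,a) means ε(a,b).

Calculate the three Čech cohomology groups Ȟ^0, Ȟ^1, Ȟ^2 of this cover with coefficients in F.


nerve simplices:
  W12={t4} W13={t6} W23={t3}
C dims 3,3; δ0: rk 3, SNF 1^2·2
degree 0: 3−3−0 = 0 → Ȟ^0 ≅ 0
degree 1: 3−0−3 = 0 plus torsion [2] → Ȟ^1 ≅ Z/2
degree 2: 0−0−0 = 0 → Ȟ^2 ≅ 0

Ȟ^0 = 0, Ȟ^1 = Z/2 and Ȟ^2 = 0


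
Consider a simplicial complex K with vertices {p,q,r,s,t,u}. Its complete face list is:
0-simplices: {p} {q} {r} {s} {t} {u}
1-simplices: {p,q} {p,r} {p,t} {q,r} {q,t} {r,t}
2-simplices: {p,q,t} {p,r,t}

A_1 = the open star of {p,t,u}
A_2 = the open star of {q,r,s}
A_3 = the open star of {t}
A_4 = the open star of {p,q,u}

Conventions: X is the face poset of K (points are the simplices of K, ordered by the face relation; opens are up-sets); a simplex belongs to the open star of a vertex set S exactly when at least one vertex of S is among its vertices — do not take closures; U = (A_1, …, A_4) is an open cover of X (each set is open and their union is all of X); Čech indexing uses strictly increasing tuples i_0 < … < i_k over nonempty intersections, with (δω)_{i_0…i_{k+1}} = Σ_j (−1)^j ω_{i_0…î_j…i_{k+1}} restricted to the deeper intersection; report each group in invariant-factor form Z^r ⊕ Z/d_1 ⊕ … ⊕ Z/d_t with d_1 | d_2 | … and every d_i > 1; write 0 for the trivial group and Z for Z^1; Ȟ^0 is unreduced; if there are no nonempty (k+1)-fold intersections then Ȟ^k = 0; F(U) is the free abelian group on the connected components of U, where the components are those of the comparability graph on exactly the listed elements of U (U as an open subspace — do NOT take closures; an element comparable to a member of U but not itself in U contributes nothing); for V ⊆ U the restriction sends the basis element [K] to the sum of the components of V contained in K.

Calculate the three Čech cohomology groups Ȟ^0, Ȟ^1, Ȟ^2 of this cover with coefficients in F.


nerve of the cover:
  A1={{p},{t},{u},{p,q},{p,r},{p,t},{q,t},{r,t},{p,q,t},{p,r,t}} A2={{q},{r},{s},{p,q},{p,r},{q,r},{q,t},{r,t},{p,q,t},{p,r,t}} A3={{t},{p,t},{q,t},{r,t},{p,q,t},{p,r,t}} A4={{p},{q},{u},{p,q},{p,r},{p,t},{q,r},{q,t},{p,q,t},{p,r,t}}
  A12={{p,q},{p,r},{q,t},{r,t},{p,q,t},{p,r,t}} A13={{t},{p,t},{q,t},{r,t},{p,q,t},{p,r,t}} A14={{p},{u},{p,q},{p,r},{p,t},{q,t},{p,q,t},{p,r,t}} A23={{q,t},{r,t},{p,q,t},{p,r,t}} A24={{q},{p,q},{p,r},{q,r},{q,t},{p,q,t},{p,r,t}} A34={{p,t},{q,t},{p,q,t},{p,r,t}}
  A123={{q,t},{r,t},{p,q,t},{p,r,t}} A124={{p,q},{p,r},{q,t},{p,q,t},{p,r,t}} A134={{p,t},{q,t},{p,q,t},{p,r,t}} A234={{q,t},{p,q,t},{p,r,t}}
  A1234={{q,t},{p,q,t},{p,r,t}}
components per intersection:
  A1: {{p},{t},{p,q},{p,r},{p,t},{q,t},{r,t},{p,q,t},{p,r,t}} {{u}}
  A2: {{q},{r},{p,q},{p,r},{q,r},{q,t},{r,t},{p,q,t},{p,r,t}} {{s}}
  A3: {{t},{p,t},{q,t},{r,t},{p,q,t},{p,r,t}}
  A4: {{p},{q},{p,q},{p,r},{p,t},{q,r},{q,t},{p,q,t},{p,r,t}} {{u}}
  A12: {{p,q},{q,t},{p,q,t}} {{p,r},{r,t},{p,r,t}}
  A13: {{t},{p,t},{q,t},{r,t},{p,q,t},{p,r,t}}
  A14: {{p},{p,q},{p,r},{p,t},{q,t},{p,q,t},{p,r,t}} {{u}}
  A23: {{q,t},{p,q,t}} {{r,t},{p,r,t}}
  A24: {{q},{p,q},{q,r},{q,t},{p,q,t}} {{p,r},{p,r,t}}
  A34: {{p,t},{q,t},{p,q,t},{p,r,t}}
  A123: {{q,t},{p,q,t}} {{r,t},{p,r,t}}
  A124: {{p,q},{q,t},{p,q,t}} {{p,r},{p,r,t}}
  A134: {{p,t},{q,t},{p,q,t},{p,r,t}}
  A234: {{q,t},{p,q,t}} {{p,r,t}}
  A1234: {{q,t},{p,q,t}} {{p,r,t}}
C dims 7,10,7,2; δ0: rk 4, SNF 1^4; δ1: rk 5, SNF 1^5; δ2: rk 2, SNF 1^2
Ȟ^0 = (7 − 4) − 0 = 3, so Ȟ^0 ≅ Z^3
Ȟ^1 = (10 − 5) − 4 = 1, so Ȟ^1 ≅ Z
Ȟ^2 = (7 − 2) − 5 = 0, so Ȟ^2 ≅ 0

Ȟ^0 ≅ Z^3, Ȟ^1 ≅ Z and Ȟ^2 ≅ 0
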